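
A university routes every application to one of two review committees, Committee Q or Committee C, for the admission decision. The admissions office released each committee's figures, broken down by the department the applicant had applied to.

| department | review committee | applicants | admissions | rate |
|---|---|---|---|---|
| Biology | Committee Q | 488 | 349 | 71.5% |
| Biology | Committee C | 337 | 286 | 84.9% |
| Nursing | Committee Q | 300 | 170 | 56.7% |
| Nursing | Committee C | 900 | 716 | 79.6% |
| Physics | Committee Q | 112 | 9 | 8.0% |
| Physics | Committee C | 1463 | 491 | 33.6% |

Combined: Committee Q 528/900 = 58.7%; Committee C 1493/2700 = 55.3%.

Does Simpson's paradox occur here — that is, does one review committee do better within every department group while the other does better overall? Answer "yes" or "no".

Within each department level (Biology 71.5% vs 84.9%; Nursing 56.7% vs 79.6%; Physics 8.0% vs 33.6%), Committee C has the higher rate every time. Pooled: 58.7% vs 55.3% — Committee Q has the higher rate overall. The two comparisons disagree.

yes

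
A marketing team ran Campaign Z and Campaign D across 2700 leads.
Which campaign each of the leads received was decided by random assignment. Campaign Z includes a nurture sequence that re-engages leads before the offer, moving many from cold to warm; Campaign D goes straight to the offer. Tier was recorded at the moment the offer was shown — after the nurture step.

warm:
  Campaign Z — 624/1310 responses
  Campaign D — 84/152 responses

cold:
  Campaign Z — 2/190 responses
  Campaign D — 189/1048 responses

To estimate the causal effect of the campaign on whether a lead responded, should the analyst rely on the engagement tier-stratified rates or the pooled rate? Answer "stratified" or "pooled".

The stratified and pooled comparisons disagree (Campaign D wins within each engagement tier; Campaign Z wins overall), so the answer turns on the causal role of engagement tier.
Engagement tier lies on the pathway campaign → engagement tier → outcome, so adjusting for it blocks the indirect effect. For the total causal effect of campaign, use the unadjusted pooled rates.
Pooled: Campaign Z 41.7% vs Campaign D 22.8%; Campaign Z is higher overall.

pooled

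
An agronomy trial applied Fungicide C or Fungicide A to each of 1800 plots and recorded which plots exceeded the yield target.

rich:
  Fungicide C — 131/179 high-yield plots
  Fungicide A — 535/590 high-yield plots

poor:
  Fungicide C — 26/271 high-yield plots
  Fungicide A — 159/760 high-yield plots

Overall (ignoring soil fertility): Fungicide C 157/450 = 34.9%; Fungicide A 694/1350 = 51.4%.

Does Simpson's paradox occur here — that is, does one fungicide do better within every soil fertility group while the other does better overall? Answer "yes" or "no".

Within each soil fertility level (rich 73.2% vs 90.7%; poor 9.6% vs 20.9%), Fungicide A has the higher rate every time. Pooled: 34.9% vs 51.4% — Fungicide A has the higher rate overall. They agree.

no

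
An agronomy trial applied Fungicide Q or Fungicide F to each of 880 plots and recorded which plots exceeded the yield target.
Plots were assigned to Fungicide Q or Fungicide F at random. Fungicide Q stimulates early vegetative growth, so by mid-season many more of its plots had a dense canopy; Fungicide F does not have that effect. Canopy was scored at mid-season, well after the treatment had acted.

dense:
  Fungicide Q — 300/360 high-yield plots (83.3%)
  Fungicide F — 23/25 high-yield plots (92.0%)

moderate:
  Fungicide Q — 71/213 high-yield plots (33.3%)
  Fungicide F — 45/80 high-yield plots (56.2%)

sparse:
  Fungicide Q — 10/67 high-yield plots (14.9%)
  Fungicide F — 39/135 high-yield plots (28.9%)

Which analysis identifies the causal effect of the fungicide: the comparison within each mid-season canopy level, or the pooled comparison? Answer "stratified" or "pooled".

pooled

Mid-season canopy lies on the pathway fungicide → mid-season canopy → outcome, so adjusting for it blocks the indirect effect. For the total causal effect of fungicide, use the unadjusted pooled rates.
Pooled: Fungicide Q 59.5% vs Fungicide F 44.6%; Fungicide Q is higher overall.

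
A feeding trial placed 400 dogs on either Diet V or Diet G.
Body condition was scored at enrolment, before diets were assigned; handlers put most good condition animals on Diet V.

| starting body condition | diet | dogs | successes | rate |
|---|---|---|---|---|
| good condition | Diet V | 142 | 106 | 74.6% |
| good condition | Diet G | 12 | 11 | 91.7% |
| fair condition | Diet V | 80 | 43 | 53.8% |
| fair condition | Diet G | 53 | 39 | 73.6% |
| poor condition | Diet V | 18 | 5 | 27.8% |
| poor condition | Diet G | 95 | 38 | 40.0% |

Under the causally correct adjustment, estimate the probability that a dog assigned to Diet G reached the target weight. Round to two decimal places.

0.71

Within every starting body condition level Diet G has the higher rate, yet pooled Diet V does — Simpson's reversal.
The imbalance in starting body condition arose from how dogs were allocated, not from anything the diet did; and starting body condition independently affects the outcome. The pooled gap is confounded — condition on starting body condition.
Standardising Diet G to the population starting body condition mix: 0.385·11/12 + 0.333·39/53 + 0.282·38/95 = 0.711.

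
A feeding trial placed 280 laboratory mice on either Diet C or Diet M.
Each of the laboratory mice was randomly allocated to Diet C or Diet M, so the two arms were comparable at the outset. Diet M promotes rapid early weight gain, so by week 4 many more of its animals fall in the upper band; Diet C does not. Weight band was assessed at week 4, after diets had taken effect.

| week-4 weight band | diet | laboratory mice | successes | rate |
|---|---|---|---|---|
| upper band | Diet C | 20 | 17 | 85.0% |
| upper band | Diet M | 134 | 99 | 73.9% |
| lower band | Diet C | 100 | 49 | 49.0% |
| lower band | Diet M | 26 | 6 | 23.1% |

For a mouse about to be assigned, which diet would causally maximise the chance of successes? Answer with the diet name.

Week-4 weight band here is a post-treatment variable shaped by the diet; conditioning on it would introduce bias rather than remove it. The overall comparison is the causal one.
Pooled: Diet C 55.0% vs Diet M 65.6%; Diet M is higher overall.

Diet M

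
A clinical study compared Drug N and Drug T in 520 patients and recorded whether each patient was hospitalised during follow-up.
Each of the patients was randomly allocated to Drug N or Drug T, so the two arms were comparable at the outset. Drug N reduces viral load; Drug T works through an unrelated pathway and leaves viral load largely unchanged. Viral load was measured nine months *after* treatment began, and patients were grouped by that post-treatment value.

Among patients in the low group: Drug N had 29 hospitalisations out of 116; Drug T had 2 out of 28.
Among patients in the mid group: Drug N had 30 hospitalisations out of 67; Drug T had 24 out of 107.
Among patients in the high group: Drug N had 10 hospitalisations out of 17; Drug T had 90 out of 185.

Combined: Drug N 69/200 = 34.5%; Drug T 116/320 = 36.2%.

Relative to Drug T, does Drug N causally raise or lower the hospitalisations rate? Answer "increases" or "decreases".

Within every viral load level Drug T has the lower rate, yet pooled Drug N does — Simpson's reversal.
The distribution of viral load is itself part of what the drug does — it is an intermediate outcome. Holding it fixed would remove that part of the effect; the total effect is the pooled difference.
Pooled: Drug N 34.5% vs Drug T 36.2%; Drug N is lower overall.

decreases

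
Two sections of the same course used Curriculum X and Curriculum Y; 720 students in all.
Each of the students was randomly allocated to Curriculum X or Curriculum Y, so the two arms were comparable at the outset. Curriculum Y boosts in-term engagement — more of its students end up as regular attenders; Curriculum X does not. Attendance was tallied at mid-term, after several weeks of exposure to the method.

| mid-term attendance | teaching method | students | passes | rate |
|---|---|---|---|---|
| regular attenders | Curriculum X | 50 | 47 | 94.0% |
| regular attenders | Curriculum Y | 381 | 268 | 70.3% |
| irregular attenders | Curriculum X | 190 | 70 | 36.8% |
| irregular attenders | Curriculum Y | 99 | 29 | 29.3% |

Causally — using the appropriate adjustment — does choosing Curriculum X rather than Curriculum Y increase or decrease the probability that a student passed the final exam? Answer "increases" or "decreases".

decreases

Within every mid-term attendance level Curriculum X has the higher rate, yet pooled Curriculum Y does — Simpson's reversal.
Because the teaching method influences mid-term attendance, mid-term attendance is a post-treatment mediator, not a confounder. Stratifying on it would bias the estimate; the causal effect is the crude pooled difference.
Pooled: Curriculum X 48.8% vs Curriculum Y 61.9%; Curriculum Y is higher overall.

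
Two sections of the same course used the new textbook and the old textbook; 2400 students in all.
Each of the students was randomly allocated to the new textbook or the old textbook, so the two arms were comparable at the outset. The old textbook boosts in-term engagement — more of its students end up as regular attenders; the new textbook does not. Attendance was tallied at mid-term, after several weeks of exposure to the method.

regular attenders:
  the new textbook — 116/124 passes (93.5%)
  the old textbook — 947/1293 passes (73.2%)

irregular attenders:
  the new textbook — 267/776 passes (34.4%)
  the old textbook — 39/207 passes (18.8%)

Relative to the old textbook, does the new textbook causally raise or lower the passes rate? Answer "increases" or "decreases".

decreases

Mid-term attendance is downstream of the teaching method. One should not condition on a consequence of treatment, so the overall rates are the right comparison.
Pooled: the new textbook 42.6% vs the old textbook 65.7%; the old textbook is higher overall.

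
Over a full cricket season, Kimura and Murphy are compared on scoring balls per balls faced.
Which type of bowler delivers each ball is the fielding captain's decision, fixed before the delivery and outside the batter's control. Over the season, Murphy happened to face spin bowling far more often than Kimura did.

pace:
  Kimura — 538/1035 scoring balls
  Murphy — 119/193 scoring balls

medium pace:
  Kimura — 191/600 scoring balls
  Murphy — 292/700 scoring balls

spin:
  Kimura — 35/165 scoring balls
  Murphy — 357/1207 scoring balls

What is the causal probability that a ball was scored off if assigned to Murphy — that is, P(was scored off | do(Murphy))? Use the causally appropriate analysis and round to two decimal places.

The bowling type-specific comparison favours Murphy throughout, but the pooled figures favour Kimura. The question is whether to condition on bowling type.
Bowling type is set before the player has any effect — it is not caused by the player — and it independently drives the outcome. That makes it a confounder, so the causal comparison is within bowling type levels.
Standardising Murphy to the population bowling type mix: 0.315·119/193 + 0.333·292/700 + 0.352·357/1207 = 0.437.

0.44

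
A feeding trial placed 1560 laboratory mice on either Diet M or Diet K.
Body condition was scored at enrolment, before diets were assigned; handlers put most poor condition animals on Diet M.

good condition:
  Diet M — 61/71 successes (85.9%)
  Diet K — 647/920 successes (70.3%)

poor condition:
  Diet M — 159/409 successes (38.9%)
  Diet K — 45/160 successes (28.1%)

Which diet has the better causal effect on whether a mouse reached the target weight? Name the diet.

The starting body condition-specific comparison favours Diet M throughout, but the pooled figures favour Diet K. The question is whether to condition on starting body condition.
Starting body condition is set before the diet has any effect — it is not caused by the diet — and it independently drives the outcome. That makes it a confounder, so the causal comparison is within starting body condition levels.
Within each level — good condition: 85.9% vs 70.3%; poor condition: 38.9% vs 28.1% — Diet M is higher every time.

Diet M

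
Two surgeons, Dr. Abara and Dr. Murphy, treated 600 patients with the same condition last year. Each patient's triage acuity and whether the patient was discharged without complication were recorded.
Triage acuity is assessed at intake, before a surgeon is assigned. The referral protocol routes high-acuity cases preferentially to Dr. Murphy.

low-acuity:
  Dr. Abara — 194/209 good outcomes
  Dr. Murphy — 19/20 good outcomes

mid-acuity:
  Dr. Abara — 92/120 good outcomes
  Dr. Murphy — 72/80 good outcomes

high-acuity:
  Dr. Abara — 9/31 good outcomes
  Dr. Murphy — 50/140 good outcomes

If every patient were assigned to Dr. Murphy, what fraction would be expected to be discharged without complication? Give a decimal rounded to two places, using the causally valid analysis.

0.76

Triage acuity differs across surgeons for reasons unrelated to any effect of the surgeon itself, and it separately predicts the outcome — a classic confounder. We must compare within triage acuity levels.
Standardising Dr. Murphy to the population triage acuity mix: 0.382·19/20 + 0.333·72/80 + 0.285·50/140 = 0.764.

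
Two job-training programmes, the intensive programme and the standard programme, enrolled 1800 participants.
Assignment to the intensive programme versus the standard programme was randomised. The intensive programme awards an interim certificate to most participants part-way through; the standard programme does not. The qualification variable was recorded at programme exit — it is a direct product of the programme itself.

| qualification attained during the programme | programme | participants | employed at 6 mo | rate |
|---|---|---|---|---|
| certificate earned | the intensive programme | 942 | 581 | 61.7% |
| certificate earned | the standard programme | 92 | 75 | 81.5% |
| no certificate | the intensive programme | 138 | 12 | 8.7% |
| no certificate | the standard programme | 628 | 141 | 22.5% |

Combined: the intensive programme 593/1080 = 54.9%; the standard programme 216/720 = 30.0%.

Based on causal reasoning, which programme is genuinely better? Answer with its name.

The qualification attained during the programme-specific comparison favours the standard programme throughout, but the pooled figures favour the intensive programme. The question is whether to condition on qualification attained during the programme.
Qualification attained during the programme is recorded after the programme and is itself shifted by it — it sits on the causal path from programme to outcome. Conditioning on a mediator would strip out part of the effect we want; the pooled comparison gives the total causal effect.
Pooled: the intensive programme 54.9% vs the standard programme 30.0%; the intensive programme is higher overall.

the intensive programme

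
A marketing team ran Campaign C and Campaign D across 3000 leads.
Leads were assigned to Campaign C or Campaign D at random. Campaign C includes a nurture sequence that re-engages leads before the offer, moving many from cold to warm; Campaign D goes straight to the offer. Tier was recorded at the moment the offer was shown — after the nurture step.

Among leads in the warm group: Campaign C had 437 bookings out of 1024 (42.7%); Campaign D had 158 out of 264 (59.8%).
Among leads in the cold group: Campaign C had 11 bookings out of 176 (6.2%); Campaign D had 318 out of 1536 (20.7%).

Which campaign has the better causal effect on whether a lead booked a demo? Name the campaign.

Campaign C

Campaign D is higher inside every engagement tier stratum but Campaign C is higher in aggregate. Whether to stratify depends on how engagement tier relates to the campaign.
Engagement tier lies on the pathway campaign → engagement tier → outcome, so adjusting for it blocks the indirect effect. For the total causal effect of campaign, use the unadjusted pooled rates.
Pooled: Campaign C 37.3% vs Campaign D 26.4%; Campaign C is higher overall.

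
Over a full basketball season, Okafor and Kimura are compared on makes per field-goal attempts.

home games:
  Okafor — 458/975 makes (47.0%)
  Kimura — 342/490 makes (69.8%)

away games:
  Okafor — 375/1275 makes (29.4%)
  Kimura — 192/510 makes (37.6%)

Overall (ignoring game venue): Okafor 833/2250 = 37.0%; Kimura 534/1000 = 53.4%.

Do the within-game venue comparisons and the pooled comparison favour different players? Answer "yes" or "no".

Within each game venue level (home games 47.0% vs 69.8%; away games 29.4% vs 37.6%), Kimura has the higher rate every time. Pooled: 37.0% vs 53.4% — Kimura has the higher rate overall. They agree.

no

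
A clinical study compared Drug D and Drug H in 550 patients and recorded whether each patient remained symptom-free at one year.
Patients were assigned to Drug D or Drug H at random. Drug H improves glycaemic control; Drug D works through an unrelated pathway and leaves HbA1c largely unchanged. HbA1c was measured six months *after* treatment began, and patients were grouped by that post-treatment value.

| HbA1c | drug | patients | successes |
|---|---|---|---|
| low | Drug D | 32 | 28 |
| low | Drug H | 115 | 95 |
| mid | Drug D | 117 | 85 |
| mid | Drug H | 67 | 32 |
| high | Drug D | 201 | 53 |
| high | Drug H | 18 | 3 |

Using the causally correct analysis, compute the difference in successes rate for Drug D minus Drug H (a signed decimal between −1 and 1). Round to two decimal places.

The HbA1c-specific comparison favours Drug D throughout, but the pooled figures favour Drug H. The question is whether to condition on HbA1c.
The distribution of HbA1c is itself part of what the drug does — it is an intermediate outcome. Holding it fixed would remove that part of the effect; the total effect is the pooled difference.
The causal difference is the pooled difference: 0.474 − 0.650 = -0.176.

-0.18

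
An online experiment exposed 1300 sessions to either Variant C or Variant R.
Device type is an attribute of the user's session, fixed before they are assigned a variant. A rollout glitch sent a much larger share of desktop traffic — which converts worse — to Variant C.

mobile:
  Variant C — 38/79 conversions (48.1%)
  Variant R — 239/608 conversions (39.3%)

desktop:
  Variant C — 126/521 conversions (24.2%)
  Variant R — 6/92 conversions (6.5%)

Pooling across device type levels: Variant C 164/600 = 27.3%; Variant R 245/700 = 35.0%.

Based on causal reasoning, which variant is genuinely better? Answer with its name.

Nothing the variant does changes device type; the imbalance is an allocation artefact. With device type also predicting the outcome, the pooled figure is confounded, and the within-stratum comparison is the causal one.
Within each level — mobile: 48.1% vs 39.3%; desktop: 24.2% vs 6.5% — Variant C is higher every time.

Variant C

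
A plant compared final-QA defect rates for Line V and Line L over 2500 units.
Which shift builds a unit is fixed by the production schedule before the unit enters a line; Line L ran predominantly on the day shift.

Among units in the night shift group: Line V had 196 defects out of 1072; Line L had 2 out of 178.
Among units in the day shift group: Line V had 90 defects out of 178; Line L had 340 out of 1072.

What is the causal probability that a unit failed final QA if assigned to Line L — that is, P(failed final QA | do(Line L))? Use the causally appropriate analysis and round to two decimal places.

0.16

The imbalance in shift arose from how units were allocated, not from anything the line did; and shift independently affects the outcome. The pooled gap is confounded — condition on shift.
Standardising Line L to the population shift mix: 0.500·2/178 + 0.500·340/1072 = 0.164.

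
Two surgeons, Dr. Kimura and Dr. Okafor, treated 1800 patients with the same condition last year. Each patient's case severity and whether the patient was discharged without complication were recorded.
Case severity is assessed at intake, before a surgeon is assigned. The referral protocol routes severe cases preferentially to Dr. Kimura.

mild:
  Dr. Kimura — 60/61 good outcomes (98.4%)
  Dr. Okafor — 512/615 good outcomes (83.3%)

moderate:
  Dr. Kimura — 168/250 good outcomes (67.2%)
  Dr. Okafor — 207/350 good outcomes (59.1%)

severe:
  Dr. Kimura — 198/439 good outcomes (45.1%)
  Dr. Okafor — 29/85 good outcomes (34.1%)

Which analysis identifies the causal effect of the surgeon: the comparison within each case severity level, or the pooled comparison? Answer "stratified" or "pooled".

Dr. Kimura is higher inside every case severity stratum but Dr. Okafor is higher in aggregate. Whether to stratify depends on how case severity relates to the surgeon.
Here case severity is a common cause — it drives both which surgeon a case falls under and the outcome. The crude comparison mixes populations; the stratum-specific rates are the causally relevant ones.
Within each level — mild: 98.4% vs 83.3%; moderate: 67.2% vs 59.1%; severe: 45.1% vs 34.1% — Dr. Kimura is higher every time.

stratified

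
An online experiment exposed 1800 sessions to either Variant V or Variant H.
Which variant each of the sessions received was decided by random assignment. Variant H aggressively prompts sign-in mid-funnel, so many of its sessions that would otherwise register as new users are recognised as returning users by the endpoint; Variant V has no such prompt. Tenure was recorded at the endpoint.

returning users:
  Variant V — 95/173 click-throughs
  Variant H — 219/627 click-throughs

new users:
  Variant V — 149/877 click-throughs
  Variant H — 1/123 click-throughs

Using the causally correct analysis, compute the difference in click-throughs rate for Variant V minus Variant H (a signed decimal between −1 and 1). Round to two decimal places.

-0.06

Stratifying would compare variants among sessions the variants themselves sorted into user tenure groups — a form of selection on an intermediate. The unconditioned pooled rates give the total causal effect.
The causal difference is the pooled difference: 0.232 − 0.293 = -0.061.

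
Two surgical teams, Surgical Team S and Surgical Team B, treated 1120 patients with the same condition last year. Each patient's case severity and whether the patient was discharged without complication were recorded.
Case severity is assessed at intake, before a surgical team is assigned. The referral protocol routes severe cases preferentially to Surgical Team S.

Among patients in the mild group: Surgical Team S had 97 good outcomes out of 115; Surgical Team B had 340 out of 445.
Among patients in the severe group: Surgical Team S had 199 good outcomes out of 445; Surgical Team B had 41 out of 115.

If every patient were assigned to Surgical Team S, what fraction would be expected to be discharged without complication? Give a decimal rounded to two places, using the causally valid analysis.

Case severity is set before the surgical team has any effect — it is not caused by the surgical team — and it independently drives the outcome. That makes it a confounder, so the causal comparison is within case severity levels.
Standardising Surgical Team S to the population case severity mix: 0.500·97/115 + 0.500·199/445 = 0.645.

0.65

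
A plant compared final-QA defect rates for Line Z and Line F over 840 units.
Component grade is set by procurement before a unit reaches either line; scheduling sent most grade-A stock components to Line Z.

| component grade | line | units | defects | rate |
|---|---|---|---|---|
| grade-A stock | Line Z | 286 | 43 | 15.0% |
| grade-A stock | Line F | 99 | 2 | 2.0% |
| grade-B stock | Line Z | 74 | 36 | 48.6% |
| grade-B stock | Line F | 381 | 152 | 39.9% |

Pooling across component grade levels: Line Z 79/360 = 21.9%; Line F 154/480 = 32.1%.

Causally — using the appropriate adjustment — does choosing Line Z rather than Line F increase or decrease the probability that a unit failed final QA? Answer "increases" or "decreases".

increases

Line F is lower inside every component grade stratum but Line Z is lower in aggregate. Whether to stratify depends on how component grade relates to the line.
Since component grade is a pre-existing factor (not a product of the line) and it affects the outcome on its own, it is a confounder. The stratified rates, not the pooled rate, identify the causal effect.
Within each level — grade-A stock: 15.0% vs 2.0%; grade-B stock: 48.6% vs 39.9% — Line F is lower every time.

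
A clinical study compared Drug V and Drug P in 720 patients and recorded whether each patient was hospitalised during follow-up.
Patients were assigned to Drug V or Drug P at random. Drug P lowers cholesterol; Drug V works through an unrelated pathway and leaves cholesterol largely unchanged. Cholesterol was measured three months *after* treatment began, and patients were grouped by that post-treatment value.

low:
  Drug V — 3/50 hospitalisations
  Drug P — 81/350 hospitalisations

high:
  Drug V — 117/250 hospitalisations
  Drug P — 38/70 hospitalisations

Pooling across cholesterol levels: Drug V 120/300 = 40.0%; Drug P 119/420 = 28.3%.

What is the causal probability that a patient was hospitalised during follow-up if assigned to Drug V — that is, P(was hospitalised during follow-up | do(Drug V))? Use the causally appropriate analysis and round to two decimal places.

Drug V is lower inside every cholesterol stratum but Drug P is lower in aggregate. Whether to stratify depends on how cholesterol relates to the drug.
Cholesterol is recorded after the drug and is itself shifted by it — it sits on the causal path from drug to outcome. Conditioning on a mediator would strip out part of the effect we want; the pooled comparison gives the total causal effect.
So P(outcome | do(Drug V)) is just the pooled rate for Drug V: 120/300 = 0.400.

0.40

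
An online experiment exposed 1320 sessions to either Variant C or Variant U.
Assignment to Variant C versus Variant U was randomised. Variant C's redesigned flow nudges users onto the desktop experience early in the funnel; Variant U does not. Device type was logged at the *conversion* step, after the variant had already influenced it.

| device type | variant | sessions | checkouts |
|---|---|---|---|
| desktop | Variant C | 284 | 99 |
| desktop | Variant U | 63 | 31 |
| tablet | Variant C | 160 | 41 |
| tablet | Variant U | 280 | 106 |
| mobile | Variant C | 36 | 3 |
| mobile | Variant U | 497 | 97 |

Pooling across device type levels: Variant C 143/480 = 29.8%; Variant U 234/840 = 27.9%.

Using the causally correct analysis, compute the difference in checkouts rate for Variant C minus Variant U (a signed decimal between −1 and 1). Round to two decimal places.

+0.02

The device type-specific comparison favours Variant U throughout, but the pooled figures favour Variant C. The question is whether to condition on device type.
Because the variant influences device type, device type is a post-treatment mediator, not a confounder. Stratifying on it would bias the estimate; the causal effect is the crude pooled difference.
The causal difference is the pooled difference: 0.298 − 0.279 = +0.019.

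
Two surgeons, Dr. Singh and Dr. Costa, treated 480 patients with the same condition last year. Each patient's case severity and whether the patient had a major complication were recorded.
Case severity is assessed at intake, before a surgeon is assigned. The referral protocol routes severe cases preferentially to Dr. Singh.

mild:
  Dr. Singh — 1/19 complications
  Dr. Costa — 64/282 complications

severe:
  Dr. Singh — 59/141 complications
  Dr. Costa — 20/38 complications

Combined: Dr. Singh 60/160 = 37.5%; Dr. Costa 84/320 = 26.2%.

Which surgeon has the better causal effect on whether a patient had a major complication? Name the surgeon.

Since case severity is a pre-existing factor (not a product of the surgeon) and it affects the outcome on its own, it is a confounder. The stratified rates, not the pooled rate, identify the causal effect.
Within each level — mild: 5.3% vs 22.7%; severe: 41.8% vs 52.6% — Dr. Singh is lower every time.

Dr. Singh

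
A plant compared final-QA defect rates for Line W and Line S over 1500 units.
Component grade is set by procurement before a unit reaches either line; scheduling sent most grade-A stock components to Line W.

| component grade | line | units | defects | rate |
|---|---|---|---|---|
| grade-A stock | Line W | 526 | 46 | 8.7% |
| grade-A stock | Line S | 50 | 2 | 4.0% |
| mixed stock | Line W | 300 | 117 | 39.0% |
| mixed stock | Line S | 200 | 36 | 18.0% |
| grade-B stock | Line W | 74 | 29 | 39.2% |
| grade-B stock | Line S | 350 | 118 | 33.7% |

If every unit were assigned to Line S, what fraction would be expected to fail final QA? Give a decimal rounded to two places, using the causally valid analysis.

0.17

Line S is lower inside every component grade stratum but Line W is lower in aggregate. Whether to stratify depends on how component grade relates to the line.
The imbalance in component grade arose from how units were allocated, not from anything the line did; and component grade independently affects the outcome. The pooled gap is confounded — condition on component grade.
Standardising Line S to the population component grade mix: 0.384·2/50 + 0.333·36/200 + 0.283·118/350 = 0.171.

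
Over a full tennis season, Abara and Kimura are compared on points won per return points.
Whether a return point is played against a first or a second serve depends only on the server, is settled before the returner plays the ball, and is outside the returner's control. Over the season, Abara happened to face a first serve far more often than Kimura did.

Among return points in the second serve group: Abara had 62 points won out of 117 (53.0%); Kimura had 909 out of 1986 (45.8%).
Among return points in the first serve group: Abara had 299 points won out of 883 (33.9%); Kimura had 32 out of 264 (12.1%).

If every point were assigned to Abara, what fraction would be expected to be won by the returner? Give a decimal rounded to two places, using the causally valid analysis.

The serve type-specific comparison favours Abara throughout, but the pooled figures favour Kimura. The question is whether to condition on serve type.
Serve type satisfies the back-door criterion: it is not a descendant of the player, and it blocks the spurious path from player to outcome. Adjusting for it (i.e., using the within-serve type rates) gives the causal effect.
Standardising Abara to the population serve type mix: 0.647·62/117 + 0.353·299/883 = 0.462.

0.46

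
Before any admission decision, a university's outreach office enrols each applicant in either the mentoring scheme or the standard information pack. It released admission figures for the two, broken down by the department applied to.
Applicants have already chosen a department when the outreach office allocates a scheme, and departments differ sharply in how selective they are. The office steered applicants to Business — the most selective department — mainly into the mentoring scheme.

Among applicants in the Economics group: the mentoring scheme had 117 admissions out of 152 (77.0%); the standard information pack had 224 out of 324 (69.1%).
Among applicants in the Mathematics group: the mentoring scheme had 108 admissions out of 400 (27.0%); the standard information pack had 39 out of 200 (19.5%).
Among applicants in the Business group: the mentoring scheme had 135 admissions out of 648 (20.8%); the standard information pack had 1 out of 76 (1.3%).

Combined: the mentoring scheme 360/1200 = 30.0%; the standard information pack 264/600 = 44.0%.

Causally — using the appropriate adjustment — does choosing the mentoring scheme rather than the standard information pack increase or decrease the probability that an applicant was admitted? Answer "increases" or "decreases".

Department differs across outreach schemes for reasons unrelated to any effect of the outreach scheme itself, and it separately predicts the outcome — a classic confounder. We must compare within department levels.
Within each level — Economics: 77.0% vs 69.1%; Mathematics: 27.0% vs 19.5%; Business: 20.8% vs 1.3% — the mentoring scheme is higher every time.

increases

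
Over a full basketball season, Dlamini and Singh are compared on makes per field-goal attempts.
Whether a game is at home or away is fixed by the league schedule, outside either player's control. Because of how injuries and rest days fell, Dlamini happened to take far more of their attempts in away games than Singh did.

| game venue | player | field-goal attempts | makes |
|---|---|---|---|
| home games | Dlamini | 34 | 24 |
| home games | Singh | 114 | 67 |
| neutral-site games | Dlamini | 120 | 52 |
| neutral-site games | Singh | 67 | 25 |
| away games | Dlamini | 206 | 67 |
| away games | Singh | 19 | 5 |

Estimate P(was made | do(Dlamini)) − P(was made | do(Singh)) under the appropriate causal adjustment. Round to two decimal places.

Within every game venue level Dlamini has the higher rate, yet pooled Singh does — Simpson's reversal.
Nothing the player does changes game venue; the imbalance is an allocation artefact. With game venue also predicting the outcome, the pooled figure is confounded, and the within-stratum comparison is the causal one.
Adjusting over the population distribution of game venue: 0.264·(0.706−0.588) + 0.334·(0.433−0.373) + 0.402·(0.325−0.263) = +0.076.

+0.08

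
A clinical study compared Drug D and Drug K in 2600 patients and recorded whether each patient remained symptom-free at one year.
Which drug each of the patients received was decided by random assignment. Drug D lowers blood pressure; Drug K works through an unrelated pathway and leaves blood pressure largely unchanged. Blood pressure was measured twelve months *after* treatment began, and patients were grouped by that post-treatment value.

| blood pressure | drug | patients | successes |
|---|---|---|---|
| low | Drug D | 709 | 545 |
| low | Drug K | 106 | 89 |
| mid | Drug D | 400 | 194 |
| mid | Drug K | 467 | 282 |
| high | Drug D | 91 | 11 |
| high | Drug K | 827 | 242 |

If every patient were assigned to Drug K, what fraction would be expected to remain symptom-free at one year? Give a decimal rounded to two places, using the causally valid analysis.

The distribution of blood pressure is itself part of what the drug does — it is an intermediate outcome. Holding it fixed would remove that part of the effect; the total effect is the pooled difference.
So P(outcome | do(Drug K)) is just the pooled rate for Drug K: 613/1400 = 0.438.

0.44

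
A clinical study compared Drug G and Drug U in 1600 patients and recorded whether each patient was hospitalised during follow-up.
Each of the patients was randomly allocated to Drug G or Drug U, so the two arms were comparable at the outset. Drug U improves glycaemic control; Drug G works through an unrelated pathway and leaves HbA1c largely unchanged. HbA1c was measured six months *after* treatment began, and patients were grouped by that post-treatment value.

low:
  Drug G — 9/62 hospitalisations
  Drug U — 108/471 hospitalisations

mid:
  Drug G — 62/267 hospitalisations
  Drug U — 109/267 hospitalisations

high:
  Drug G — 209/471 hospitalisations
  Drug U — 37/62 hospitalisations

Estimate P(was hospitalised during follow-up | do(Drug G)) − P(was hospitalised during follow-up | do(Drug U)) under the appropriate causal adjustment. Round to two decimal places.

+0.03

Within every HbA1c level Drug G has the lower rate, yet pooled Drug U does — Simpson's reversal.
HbA1c here is a post-treatment variable shaped by the drug; conditioning on it would introduce bias rather than remove it. The overall comparison is the causal one.
The causal difference is the pooled difference: 0.350 − 0.318 = +0.033.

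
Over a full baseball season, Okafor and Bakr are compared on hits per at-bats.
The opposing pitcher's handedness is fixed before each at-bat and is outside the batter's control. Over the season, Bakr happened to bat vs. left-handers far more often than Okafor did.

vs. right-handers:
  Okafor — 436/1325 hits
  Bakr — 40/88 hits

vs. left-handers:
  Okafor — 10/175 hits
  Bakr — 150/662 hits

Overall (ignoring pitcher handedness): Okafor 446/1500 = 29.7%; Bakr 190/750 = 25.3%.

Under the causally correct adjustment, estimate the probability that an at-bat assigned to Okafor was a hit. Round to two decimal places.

Here pitcher handedness is a common cause — it drives both which player a case falls under and the outcome. The crude comparison mixes populations; the stratum-specific rates are the causally relevant ones.
Standardising Okafor to the population pitcher handedness mix: 0.628·436/1325 + 0.372·10/175 = 0.228.

0.23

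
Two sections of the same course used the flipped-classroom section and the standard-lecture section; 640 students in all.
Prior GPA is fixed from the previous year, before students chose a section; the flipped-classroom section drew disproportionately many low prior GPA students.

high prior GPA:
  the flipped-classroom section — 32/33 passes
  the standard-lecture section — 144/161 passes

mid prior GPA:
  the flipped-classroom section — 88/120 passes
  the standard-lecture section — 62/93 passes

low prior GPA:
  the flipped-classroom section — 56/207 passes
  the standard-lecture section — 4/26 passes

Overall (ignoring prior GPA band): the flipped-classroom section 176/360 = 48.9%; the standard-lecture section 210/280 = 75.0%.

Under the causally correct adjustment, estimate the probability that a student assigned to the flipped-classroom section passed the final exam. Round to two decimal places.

0.64

The prior GPA band-specific comparison favours the flipped-classroom section throughout, but the pooled figures favour the standard-lecture section. The question is whether to condition on prior GPA band.
Since prior GPA band is a pre-existing factor (not a product of the teaching method) and it affects the outcome on its own, it is a confounder. The stratified rates, not the pooled rate, identify the causal effect.
Standardising the flipped-classroom section to the population prior GPA band mix: 0.303·32/33 + 0.333·88/120 + 0.364·56/207 = 0.636.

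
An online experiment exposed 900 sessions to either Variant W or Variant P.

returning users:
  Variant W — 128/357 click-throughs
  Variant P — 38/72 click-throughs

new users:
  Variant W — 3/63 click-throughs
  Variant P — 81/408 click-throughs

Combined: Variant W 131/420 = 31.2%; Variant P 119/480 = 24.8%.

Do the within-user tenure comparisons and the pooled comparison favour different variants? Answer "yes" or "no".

yes

Within each user tenure level (returning users 35.9% vs 52.8%; new users 4.8% vs 19.9%), Variant P has the higher rate every time. Pooled: 31.2% vs 24.8% — Variant W has the higher rate overall. The two comparisons disagree.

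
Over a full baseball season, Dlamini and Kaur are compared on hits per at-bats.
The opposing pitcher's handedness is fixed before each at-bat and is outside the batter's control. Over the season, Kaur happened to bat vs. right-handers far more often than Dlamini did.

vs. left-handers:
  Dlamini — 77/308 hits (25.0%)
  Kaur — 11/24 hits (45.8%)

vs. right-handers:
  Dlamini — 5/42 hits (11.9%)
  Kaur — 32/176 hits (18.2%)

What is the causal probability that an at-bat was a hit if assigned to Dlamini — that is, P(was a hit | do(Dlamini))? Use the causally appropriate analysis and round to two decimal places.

0.20

The imbalance in pitcher handedness arose from how at-bats were allocated, not from anything the player did; and pitcher handedness independently affects the outcome. The pooled gap is confounded — condition on pitcher handedness.
Standardising Dlamini to the population pitcher handedness mix: 0.604·77/308 + 0.396·5/42 = 0.198.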